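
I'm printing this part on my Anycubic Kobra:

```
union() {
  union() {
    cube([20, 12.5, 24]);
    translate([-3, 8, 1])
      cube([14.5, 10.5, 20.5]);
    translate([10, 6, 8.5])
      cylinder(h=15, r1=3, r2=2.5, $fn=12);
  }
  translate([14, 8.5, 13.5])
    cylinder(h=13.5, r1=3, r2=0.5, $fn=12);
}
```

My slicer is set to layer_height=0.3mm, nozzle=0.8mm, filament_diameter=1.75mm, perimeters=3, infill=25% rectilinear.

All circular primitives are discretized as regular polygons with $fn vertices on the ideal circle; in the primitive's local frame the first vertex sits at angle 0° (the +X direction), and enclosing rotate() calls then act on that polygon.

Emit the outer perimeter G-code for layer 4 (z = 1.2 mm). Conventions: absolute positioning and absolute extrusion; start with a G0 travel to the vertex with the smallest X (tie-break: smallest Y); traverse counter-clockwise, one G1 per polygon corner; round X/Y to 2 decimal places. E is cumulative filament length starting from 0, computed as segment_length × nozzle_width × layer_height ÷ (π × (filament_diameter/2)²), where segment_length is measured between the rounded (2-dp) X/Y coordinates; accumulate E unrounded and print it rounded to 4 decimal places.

At z = 1.2 mm: the cube is present — its section is the full 20×12.5 rectangle; the 14.5×10.5 cube at (-3, 8) contributes its full rectangle; the cone at (10, 6) does not reach this height (z outside [8.5, 23.5]); Taking the union: the regions partially overlap (shared area 51.75 mm²), so overlapping operands fuse into one piece — 1 connected region; the cone at (14, 8.5) does not reach this height (z outside [13.5, 27]); Taking the union: only the result so far is present, so the union is just that shape — 1 connected region. The outline is a single polygon with 8 vertices. Extrusion per mm of travel: 0.8 × 0.3 / (π × 0.875²) = 0.099780. Accumulating E over each segment gives final E = 8.2818.

G0 X-3.00 Y8.00 Z1.20
G1 X0.00 Y8.00 E0.2993
G1 X0.00 Y0.00 E1.0976
G1 X20.00 Y0.00 E3.0932
G1 X20.00 Y12.50 E4.3404
G1 X11.50 Y12.50 E5.1886
G1 X11.50 Y18.50 E5.7873
G1 X-3.00 Y18.50 E7.2341
G1 X-3.00 Y8.00 E8.2818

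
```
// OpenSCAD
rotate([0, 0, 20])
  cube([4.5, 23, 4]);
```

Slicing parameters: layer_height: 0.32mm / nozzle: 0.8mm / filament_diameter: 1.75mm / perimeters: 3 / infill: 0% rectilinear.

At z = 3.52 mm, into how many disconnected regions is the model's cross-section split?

At z = 3.52 mm: the 4.5×23 cube contributes its full rectangle; (whole slice rotated 20° about Z — lengths, areas and connectivity unchanged). The result has 1 disconnected region.

1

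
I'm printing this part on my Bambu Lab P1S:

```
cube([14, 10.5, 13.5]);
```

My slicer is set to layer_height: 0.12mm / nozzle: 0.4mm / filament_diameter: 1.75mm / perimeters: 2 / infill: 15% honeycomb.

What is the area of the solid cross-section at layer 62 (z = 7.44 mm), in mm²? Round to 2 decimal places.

At z = 7.44 mm: the 14×10.5 cube contributes its full rectangle (area 147.00 mm²). Overall, the cross-section is a single solid region. Net area = 147.00 mm².

147.00 mm²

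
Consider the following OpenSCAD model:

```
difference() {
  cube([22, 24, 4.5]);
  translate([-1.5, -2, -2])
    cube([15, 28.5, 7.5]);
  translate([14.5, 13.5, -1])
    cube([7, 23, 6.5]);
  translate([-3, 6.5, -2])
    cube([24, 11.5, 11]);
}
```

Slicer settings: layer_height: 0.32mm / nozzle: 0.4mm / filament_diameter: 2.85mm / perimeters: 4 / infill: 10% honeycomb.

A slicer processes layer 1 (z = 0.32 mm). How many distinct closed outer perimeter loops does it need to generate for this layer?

2

At z = 0.32 mm: the cube (footprint 22×24) is included at this height; the cube at (-1.5, -2) is present — its section is the full 15×28.5 rectangle; the cube at (14.5, 13.5) is present — its section is the full 7×23 rectangle; the cube at (-3, 6.5) is present — its section is the full 24×11.5 rectangle; Subtracting the remaining from the first: starting from the 22×24 cube, the 15×28.5 cube at (-1.5, -2) partially overlaps it — only the 324.00 mm² overlap (of its 427.50 mm²) is removed, clipping the outline; the 7×23 cube at (14.5, 13.5) partially overlaps it — only the 73.50 mm² overlap (of its 161.00 mm²) is removed, clipping the outline; the 24×11.5 cube at (-3, 6.5) partially overlaps it — only the 57.00 mm² overlap (of its 276.00 mm²) is removed, clipping the outline — 2 connected regions. The result has 2 disconnected regions.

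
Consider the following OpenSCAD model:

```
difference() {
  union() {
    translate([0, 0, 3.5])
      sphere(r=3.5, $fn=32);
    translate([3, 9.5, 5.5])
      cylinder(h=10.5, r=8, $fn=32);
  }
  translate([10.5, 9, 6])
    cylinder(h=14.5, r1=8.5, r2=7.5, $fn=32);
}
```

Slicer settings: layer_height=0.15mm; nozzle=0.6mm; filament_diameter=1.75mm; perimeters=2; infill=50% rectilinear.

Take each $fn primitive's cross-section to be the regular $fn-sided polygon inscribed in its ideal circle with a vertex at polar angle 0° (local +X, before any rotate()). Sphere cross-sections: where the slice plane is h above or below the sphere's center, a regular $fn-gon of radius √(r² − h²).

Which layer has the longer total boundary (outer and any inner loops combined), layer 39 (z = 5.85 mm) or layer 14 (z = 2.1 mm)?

Layer 39 (z = 5.85): the sphere: section is a regular 32-gon, circumradius = √(r²−h²) = √(3.5²−2.35²) = 2.594 (perimeter = 2·32·2.594·sin(180°/32) = 16.27 mm); the r=8 cylinder at (3, 9.5) gives a regular 32-gon of circumradius 8 (constant along its height) (perimeter = 2·32·8.000·sin(180°/32) = 50.18 mm); Combining (union): the regions partially overlap (shared area 1.19 mm²), so the edge portions inside another operand are dropped and the merged outline is re-measured after clipping — boundary = 60.43 mm; the cone at (10.5, 9) is not intersected at this z (z outside [6, 20.5]); Subtracting the remaining from the first: none of the subtracted shapes is present at this height, so the result so far is unchanged — boundary = 60.43 mm. So its perimeter = 60.43 mm. Layer 14 (z = 2.1): the sphere: section is a regular 32-gon, circumradius = √(r²−h²) = √(3.5²−1.4²) = 3.208 (perimeter = 2·32·3.208·sin(180°/32) = 20.12 mm); the cylinder at (3, 9.5) is absent (z outside [5.5, 16]); Combining (union): only the r=3.5 sphere is present, so the union is just that shape — boundary = 20.12 mm; the cone at (10.5, 9) does not reach this height (z outside [6, 20.5]); Taking the first minus the rest: none of the subtracted shapes is present at this height, so that combined region is unchanged — boundary = 20.12 mm. So its perimeter = 20.12 mm. Layer 39 is larger (60.43 vs 20.12 mm).

layer 39 (z = 5.85 mm)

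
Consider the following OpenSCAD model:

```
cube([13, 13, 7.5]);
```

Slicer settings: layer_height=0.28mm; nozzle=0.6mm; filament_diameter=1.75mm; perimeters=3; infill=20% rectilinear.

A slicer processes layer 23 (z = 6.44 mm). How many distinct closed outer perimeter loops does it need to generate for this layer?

At z = 6.44 mm: the 13×13 cube contributes its full rectangle. The result has 1 disconnected region.

1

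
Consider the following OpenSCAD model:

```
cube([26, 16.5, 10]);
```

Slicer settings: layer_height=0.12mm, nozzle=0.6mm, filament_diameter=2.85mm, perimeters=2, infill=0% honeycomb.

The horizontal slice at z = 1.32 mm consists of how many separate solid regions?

1

At z = 1.32 mm: the 26×16.5 cube contributes its full rectangle. The result has 1 disconnected region.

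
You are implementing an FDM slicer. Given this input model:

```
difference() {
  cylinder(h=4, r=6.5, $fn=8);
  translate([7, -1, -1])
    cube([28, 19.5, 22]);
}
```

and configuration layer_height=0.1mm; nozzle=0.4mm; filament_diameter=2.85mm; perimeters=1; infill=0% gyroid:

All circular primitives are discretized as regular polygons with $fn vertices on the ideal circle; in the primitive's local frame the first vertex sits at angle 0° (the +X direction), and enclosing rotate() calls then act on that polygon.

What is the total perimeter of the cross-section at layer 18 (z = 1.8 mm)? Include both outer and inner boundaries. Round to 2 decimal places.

39.80 mm

At z = 1.8 mm: the r=6.5 cylinder gives a regular 8-gon of circumradius 6.5 (constant along its height) (perimeter = 2·8·6.500·sin(180°/8) = 39.80 mm); the cube at (7, -1) is present — its section is the full 28×19.5 rectangle (perimeter 95.00 mm); Taking the first minus the rest: starting from the r=6.5 cylinder, the 28×19.5 cube at (7, -1) misses the remaining region (no effect) — boundary = 39.80 mm. Overall, the cross-section is a single solid region. Total boundary length (outer) = 39.80 mm.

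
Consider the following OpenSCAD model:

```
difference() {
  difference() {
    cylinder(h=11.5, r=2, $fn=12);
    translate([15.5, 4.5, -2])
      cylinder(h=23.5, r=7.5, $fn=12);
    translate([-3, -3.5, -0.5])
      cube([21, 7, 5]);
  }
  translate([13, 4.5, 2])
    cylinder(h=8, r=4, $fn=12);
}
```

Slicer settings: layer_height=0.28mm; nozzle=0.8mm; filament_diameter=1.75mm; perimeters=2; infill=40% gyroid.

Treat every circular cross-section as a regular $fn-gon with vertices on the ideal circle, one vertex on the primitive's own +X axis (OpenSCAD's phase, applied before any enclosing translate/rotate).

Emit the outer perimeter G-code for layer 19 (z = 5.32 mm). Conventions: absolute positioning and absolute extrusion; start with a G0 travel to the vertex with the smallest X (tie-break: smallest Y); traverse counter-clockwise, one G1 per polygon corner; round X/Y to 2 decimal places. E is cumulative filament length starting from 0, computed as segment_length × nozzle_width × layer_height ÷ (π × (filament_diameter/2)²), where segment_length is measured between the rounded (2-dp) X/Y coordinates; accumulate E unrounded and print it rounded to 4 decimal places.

G0 X-2.00 Y0.00 Z5.32
G1 X-1.73 Y-1.00 E0.0965
G1 X-1.00 Y-1.73 E0.1926
G1 X0.00 Y-2.00 E0.2891
G1 X1.00 Y-1.73 E0.3855
G1 X1.73 Y-1.00 E0.4817
G1 X2.00 Y0.00 E0.5781
G1 X1.73 Y1.00 E0.6746
G1 X1.00 Y1.73 E0.7707
G1 X0.00 Y2.00 E0.8672
G1 X-1.00 Y1.73 E0.9637
G1 X-1.73 Y1.00 E1.0598
G1 X-2.00 Y0.00 E1.1563

At z = 5.32 mm: the r=2 cylinder gives a regular 12-gon of circumradius 2 (constant along its height); the r=7.5 cylinder at (15.5, 4.5) contributes a regular 12-gon of circumradius 7.5; the cube at (-3, -3.5) is not intersected at this z (z outside [-0.5, 4.5]); After the difference (first − rest): starting from the r=2 cylinder, the r=7.5 cylinder at (15.5, 4.5) misses the remaining region (no effect) — 1 connected region; the r=4 cylinder at (13, 4.5) contributes a regular 12-gon of circumradius 4; After the difference (first − rest): starting from the result so far, the r=4 cylinder at (13, 4.5) misses the remaining region (no effect) — 1 connected region. The outline is a single polygon with 12 vertices. Extrusion per mm of travel: 0.8 × 0.28 / (π × 0.875²) = 0.093128. Accumulating E over each segment gives final E = 1.1563.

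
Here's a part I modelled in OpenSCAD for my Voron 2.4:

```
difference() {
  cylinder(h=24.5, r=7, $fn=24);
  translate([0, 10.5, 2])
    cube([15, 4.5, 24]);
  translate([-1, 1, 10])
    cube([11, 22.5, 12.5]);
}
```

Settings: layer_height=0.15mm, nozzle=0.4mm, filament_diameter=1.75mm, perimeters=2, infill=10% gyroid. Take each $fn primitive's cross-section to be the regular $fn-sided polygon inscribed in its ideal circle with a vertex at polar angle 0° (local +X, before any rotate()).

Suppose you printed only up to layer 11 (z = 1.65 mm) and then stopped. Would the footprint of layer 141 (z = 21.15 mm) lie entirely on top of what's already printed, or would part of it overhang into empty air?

Compare the two slices. At z = 1.65: the r=7 cylinder gives a regular 24-gon of circumradius 7 (constant along its height) (area = (24/2)·7.000²·sin(360°/24) = 152.19 mm²); the cube at (0, 10.5) is not intersected at this z (z outside [2, 26]); the cube at (-1, 1) is absent (z outside [10, 22.5]); After the difference (first − rest): none of the subtracted shapes is present at this height, so the r=7 cylinder is unchanged — area = 152.19 mm². At z = 21.15: the r=7 cylinder contributes a regular 24-gon of circumradius 7 (area = (24/2)·7.000²·sin(360°/24) = 152.19 mm²); the 15×4.5 cube at (0, 10.5) contributes its full rectangle (area 67.50 mm²); the 11×22.5 cube at (-1, 1) contributes its full rectangle (area 247.50 mm²); Taking the first minus the rest: starting from the r=7 cylinder (152.19 mm²), the 15×4.5 cube at (0, 10.5) misses the remaining region (no effect); the 11×22.5 cube at (-1, 1) partially overlaps it — only the 37.05 mm² overlap (of its 247.50 mm²) is removed, clipping the outline — area = 115.14 mm². Checking containment: the cross-section at z = 21.15 is a subset of the cross-section at z = 1.65.

entirely on top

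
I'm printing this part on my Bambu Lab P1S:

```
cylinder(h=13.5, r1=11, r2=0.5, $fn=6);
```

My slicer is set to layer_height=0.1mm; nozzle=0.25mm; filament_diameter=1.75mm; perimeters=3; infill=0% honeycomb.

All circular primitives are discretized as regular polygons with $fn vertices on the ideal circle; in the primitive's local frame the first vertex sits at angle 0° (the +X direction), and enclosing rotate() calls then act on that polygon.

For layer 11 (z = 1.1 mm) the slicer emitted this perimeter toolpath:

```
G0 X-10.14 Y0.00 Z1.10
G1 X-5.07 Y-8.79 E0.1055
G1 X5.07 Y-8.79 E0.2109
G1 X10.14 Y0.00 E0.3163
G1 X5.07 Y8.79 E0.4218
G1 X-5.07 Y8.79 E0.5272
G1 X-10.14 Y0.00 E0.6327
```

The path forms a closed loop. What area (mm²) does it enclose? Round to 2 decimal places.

Apply the shoelace formula to the sequence of (X, Y) vertices; enclosed area = 267.39 mm².

267.39 mm²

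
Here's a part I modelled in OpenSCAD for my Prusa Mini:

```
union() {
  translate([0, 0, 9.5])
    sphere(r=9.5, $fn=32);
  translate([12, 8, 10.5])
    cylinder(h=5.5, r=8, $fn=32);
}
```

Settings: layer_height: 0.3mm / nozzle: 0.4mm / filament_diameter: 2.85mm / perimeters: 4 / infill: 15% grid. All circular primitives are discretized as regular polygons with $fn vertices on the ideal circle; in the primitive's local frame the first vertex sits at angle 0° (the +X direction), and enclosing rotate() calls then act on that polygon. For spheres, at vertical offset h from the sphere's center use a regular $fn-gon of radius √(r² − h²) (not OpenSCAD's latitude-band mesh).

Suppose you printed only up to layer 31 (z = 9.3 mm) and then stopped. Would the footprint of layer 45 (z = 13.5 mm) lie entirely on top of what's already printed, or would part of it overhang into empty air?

part overhangs

Compare the two slices. At z = 9.3: the sphere: section is a regular 32-gon, circumradius = √(r²−h²) = √(9.5²−0.2²) = 9.498 (area = (32/2)·9.498²·sin(360°/32) = 281.59 mm²); the cylinder at (12, 8) is not intersected at this z (z outside [10.5, 16]); Combining (union): only the r=9.5 sphere is present, so the union is just that shape — area = 281.59 mm². At z = 13.5: the r=9.5 sphere slices to a regular 32-gon of circumradius 8.617 (√(r²−h²) with h=4 from center) (area = (32/2)·8.617²·sin(360°/32) = 231.77 mm²); the r=8 cylinder at (12, 8) contributes a regular 32-gon of circumradius 8 (area = (32/2)·8.000²·sin(360°/32) = 199.77 mm²); Combining (union): the regions partially overlap — summed areas 431.54 mm² minus the doubly-counted overlap 11.77 mm² gives 419.77 mm² — area = 419.77 mm². Checking containment: at z = 13.5 the cross-section extends beyond the z = 9.3 cross-section by about 179.76 mm².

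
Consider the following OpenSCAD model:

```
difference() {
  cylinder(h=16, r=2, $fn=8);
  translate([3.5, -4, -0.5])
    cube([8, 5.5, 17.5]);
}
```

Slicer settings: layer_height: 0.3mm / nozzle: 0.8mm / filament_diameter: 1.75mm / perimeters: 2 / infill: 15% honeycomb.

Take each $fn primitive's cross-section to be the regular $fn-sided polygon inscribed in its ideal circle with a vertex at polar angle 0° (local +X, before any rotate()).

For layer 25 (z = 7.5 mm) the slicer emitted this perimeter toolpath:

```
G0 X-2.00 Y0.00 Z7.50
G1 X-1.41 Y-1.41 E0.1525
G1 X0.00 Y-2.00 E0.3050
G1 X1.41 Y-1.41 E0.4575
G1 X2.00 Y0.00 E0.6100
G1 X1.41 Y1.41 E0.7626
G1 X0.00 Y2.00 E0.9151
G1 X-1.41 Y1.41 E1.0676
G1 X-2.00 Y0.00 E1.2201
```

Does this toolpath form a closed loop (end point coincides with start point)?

yes

Start point (G0): (-2.00, 0.00). End point (last G1): the path returns to the start — closed.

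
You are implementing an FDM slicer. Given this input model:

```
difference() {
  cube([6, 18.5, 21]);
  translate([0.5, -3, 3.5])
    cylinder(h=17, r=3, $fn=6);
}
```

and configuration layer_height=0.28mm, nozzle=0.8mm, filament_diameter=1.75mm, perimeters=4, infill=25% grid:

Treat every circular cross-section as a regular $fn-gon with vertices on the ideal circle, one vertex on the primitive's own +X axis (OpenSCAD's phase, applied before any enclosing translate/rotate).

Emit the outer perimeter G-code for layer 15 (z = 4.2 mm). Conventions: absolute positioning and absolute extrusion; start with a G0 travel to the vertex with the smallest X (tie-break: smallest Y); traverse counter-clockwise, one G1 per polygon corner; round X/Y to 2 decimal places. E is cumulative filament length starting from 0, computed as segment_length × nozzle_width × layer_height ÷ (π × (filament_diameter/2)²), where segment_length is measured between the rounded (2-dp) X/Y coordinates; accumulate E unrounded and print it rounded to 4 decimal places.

G0 X0.00 Y0.00 Z4.20
G1 X6.00 Y0.00 E0.5588
G1 X6.00 Y18.50 E2.2816
G1 X0.00 Y18.50 E2.8404
G1 X0.00 Y0.00 E4.5633

At z = 4.2 mm: the cube (footprint 6×18.5) is included at this height; the r=3 cylinder at (0.5, -3) gives a regular 6-gon of circumradius 3 (constant along its height); Subtracting the remaining from the first: starting from the 6×18.5 cube, the r=3 cylinder at (0.5, -3) misses the remaining region (no effect) — 1 connected region. The outline is a single polygon with 4 vertices. Extrusion per mm of travel: 0.8 × 0.28 / (π × 0.875²) = 0.093128. Accumulating E over each segment gives final E = 4.5633.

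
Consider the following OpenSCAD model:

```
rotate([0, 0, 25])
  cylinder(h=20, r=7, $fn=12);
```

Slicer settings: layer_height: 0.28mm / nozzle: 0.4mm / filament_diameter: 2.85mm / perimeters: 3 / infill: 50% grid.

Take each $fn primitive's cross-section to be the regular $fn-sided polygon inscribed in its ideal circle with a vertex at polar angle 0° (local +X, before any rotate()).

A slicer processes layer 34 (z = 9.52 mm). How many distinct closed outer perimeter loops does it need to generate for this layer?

1

At z = 9.52 mm: the cylinder: section is a regular 12-gon, circumradius r=7; (rotated 25° about Z; rotation is an isometry so areas/perimeters/island counts are preserved). The result has 1 disconnected region.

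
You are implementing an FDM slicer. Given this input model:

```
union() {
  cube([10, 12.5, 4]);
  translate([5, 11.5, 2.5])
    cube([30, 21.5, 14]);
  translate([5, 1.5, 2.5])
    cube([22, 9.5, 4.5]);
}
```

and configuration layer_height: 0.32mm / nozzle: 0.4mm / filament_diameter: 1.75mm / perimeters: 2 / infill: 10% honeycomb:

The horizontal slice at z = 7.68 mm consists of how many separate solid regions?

At z = 7.68 mm: the cube is not intersected at this z (z outside [0, 4]); the 30×21.5 cube at (5, 11.5) contributes its full rectangle; the cube at (5, 1.5) is not intersected at this z (z outside [2.5, 7]); Combining (union): only the 30×21.5 cube at (5, 11.5) is present, so the union is just that shape — 1 connected region. The result has 1 disconnected region.

1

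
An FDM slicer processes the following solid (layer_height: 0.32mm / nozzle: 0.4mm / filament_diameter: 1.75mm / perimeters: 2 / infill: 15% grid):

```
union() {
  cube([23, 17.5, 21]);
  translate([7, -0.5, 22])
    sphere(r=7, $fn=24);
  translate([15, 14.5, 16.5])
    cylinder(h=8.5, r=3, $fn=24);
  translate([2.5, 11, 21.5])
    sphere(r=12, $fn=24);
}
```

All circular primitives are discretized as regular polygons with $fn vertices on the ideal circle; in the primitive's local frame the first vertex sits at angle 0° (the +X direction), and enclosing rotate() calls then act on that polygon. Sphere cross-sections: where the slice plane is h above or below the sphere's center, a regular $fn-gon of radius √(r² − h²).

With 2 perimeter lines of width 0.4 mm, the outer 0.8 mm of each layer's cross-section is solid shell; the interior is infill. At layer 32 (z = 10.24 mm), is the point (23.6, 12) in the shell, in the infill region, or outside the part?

At z = 10.24 mm: the cube is present — its section is the full 23×17.5 rectangle; the sphere at (7, -0.5) is not intersected at this z (|z−center|=11.760 > r=7); the cylinder at (15, 14.5) is not intersected at this z (z outside [16.5, 25]); the r=12 sphere at (2.5, 11) contributes a regular 24-gon of circumradius √(12²−11.26²) = 4.149; Combining (union): the regions partially overlap (shared area 46.01 mm²), so overlapping operands fuse into one piece — 1 connected region. Overall, the cross-section is a single solid region. The nearest boundary edge runs (23.00, 17.50)→(23.00, 0.00); distance from the point to it = 0.60 mm. The point is not inside any of the regions above, so it lies outside the cross-section (0.60 mm from the nearest boundary).

outside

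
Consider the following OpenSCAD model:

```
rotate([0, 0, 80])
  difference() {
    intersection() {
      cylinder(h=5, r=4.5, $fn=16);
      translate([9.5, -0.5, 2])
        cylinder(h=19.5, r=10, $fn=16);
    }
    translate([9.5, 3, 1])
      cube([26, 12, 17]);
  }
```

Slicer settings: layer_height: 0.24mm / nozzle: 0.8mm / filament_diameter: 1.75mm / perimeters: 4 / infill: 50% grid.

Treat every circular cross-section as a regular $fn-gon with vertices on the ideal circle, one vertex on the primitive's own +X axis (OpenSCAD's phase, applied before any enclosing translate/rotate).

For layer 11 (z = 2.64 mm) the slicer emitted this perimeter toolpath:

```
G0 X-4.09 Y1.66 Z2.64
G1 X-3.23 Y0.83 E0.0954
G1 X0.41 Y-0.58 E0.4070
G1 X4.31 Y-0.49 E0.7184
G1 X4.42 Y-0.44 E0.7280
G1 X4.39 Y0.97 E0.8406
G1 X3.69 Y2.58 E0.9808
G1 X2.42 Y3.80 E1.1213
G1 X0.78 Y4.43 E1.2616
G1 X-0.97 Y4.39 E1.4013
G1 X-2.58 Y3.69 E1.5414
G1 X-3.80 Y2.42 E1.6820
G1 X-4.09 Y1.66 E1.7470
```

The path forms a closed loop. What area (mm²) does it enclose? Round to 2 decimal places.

31.20 mm²

Apply the shoelace formula to the sequence of (X, Y) vertices; enclosed area = 31.20 mm².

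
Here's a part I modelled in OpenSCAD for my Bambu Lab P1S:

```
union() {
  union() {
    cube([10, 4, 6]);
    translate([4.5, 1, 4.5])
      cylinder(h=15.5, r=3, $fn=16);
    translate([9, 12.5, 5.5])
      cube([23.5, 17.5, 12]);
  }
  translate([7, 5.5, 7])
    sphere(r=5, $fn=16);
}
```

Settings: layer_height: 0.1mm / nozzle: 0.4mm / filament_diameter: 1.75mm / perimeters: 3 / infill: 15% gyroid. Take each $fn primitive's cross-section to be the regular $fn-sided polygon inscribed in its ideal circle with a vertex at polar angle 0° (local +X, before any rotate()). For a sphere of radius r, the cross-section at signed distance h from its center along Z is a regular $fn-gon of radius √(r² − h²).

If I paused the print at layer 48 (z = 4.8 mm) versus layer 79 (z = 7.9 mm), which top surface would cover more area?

Layer 48 (z = 4.8): the 10×4 cube contributes its full rectangle (area 40.00 mm²); the r=3 cylinder at (4.5, 1) gives a regular 16-gon of circumradius 3 (constant along its height) (area = (16/2)·3.000²·sin(360°/16) = 27.55 mm²); the cube at (9, 12.5) does not reach this height (z outside [5.5, 17.5]); Combining (union): the regions partially overlap — summed areas 67.55 mm² minus the doubly-counted overlap 19.58 mm² gives 47.98 mm² — area = 47.98 mm²; the r=5 sphere at (7, 5.5) contributes a regular 16-gon of circumradius √(5²−2.2²) = 4.490 (area = (16/2)·4.490²·sin(360°/16) = 61.72 mm²); Combining (union): the regions partially overlap — summed areas 109.69 mm² minus the doubly-counted overlap 16.61 mm² gives 93.09 mm² — area = 93.09 mm². So its area = 93.09 mm². Layer 79 (z = 7.9): the cube is absent (z outside [0, 6]); the r=3 cylinder at (4.5, 1) gives a regular 16-gon of circumradius 3 (constant along its height) (area = (16/2)·3.000²·sin(360°/16) = 27.55 mm²); the cube at (9, 12.5) (footprint 23.5×17.5) is included at this height (area 411.25 mm²); Merging all regions: the 2 present regions are separate (no shared area or edge), so areas and boundary lengths simply add and each stays a separate island — area = 438.80 mm²; the sphere at (7, 5.5): section is a regular 16-gon, circumradius = √(r²−h²) = √(5²−0.9²) = 4.918 (area = (16/2)·4.918²·sin(360°/16) = 74.06 mm²); Merging all regions: the regions partially overlap — summed areas 512.86 mm² minus the doubly-counted overlap 10.35 mm² gives 502.51 mm² — area = 502.51 mm². So its area = 502.51 mm². Layer 79 is larger (502.51 vs 93.09 mm²).

layer 79 (z = 7.9 mm)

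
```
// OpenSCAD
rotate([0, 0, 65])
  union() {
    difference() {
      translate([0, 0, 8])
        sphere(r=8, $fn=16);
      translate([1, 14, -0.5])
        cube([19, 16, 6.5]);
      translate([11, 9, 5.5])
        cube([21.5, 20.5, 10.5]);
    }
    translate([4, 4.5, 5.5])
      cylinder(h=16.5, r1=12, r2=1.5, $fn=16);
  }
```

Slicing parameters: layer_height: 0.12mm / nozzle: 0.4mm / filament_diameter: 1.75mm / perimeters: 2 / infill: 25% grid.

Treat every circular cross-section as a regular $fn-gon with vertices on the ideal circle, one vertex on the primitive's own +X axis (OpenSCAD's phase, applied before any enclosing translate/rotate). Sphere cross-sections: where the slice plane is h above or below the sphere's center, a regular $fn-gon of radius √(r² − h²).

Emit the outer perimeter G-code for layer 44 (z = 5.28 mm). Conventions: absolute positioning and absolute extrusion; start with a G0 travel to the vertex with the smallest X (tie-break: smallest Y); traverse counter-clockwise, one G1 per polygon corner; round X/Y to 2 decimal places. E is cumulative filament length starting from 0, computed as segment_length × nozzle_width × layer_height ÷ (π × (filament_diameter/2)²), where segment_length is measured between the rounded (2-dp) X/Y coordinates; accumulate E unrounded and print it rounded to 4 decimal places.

At z = 5.28 mm: the sphere: section is a regular 16-gon, circumradius = √(r²−h²) = √(8²−2.72²) = 7.523; the cube at (1, 14) is present — its section is the full 19×16 rectangle; the cube at (11, 9) does not reach this height (z outside [5.5, 16]); After the difference (first − rest): starting from the r=8 sphere, the 19×16 cube at (1, 14) misses the remaining region (no effect) — 1 connected region; the cone at (4, 4.5) is not intersected at this z (z outside [5.5, 22]); Merging all regions: only that combined region is present, so the union is just that shape — 1 connected region; (rotated 65° about Z; rotation is an isometry so areas/perimeters/island counts are preserved). The outline is a single polygon with 16 vertices. Extrusion per mm of travel: 0.4 × 0.12 / (π × 0.875²) = 0.019956. Accumulating E over each segment gives final E = 0.9375.

G0 X-7.52 Y0.33 Z5.28
G1 X-7.07 Y-2.57 E0.0586
G1 X-5.55 Y-5.08 E0.1171
G1 X-3.18 Y-6.82 E0.1758
G1 X-0.33 Y-7.52 E0.2344
G1 X2.57 Y-7.07 E0.2929
G1 X5.08 Y-5.55 E0.3515
G1 X6.82 Y-3.18 E0.4102
G1 X7.52 Y-0.33 E0.4687
G1 X7.07 Y2.57 E0.5273
G1 X5.55 Y5.08 E0.5858
G1 X3.18 Y6.82 E0.6445
G1 X0.33 Y7.52 E0.7031
G1 X-2.57 Y7.07 E0.7617
G1 X-5.08 Y5.55 E0.8202
G1 X-6.82 Y3.18 E0.8789
G1 X-7.52 Y0.33 E0.9375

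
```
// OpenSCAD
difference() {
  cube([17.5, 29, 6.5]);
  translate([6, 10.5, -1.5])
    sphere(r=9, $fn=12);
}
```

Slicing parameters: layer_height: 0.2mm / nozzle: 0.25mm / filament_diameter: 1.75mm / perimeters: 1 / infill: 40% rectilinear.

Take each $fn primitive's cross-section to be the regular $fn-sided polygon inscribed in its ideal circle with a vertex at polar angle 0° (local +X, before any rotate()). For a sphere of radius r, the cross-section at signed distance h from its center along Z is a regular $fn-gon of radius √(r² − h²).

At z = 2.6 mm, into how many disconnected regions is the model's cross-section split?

1

At z = 2.6 mm: the 17.5×29 cube contributes its full rectangle; the sphere at (6, 10.5): section is a regular 12-gon, circumradius = √(r²−h²) = √(9²−4.1²) = 8.012; After the difference (first − rest): starting from the 17.5×29 cube, the r=9 sphere at (6, 10.5) partially overlaps it — only the 179.87 mm² overlap (of its 192.57 mm²) is removed, clipping the outline — 1 connected region. The result has 1 disconnected region.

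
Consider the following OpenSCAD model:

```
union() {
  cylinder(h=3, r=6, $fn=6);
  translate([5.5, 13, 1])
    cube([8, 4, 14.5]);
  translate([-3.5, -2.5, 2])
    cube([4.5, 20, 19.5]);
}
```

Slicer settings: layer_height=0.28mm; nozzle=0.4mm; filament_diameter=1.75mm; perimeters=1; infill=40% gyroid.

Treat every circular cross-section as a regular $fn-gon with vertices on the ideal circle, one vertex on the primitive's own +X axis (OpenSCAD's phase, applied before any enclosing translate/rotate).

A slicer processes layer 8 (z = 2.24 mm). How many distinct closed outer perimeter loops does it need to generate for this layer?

At z = 2.24 mm: the r=6 cylinder contributes a regular 6-gon of circumradius 6; the 8×4 cube at (5.5, 13) contributes its full rectangle; the cube at (-3.5, -2.5) (footprint 4.5×20) is included at this height; Taking the union: the regions partially overlap (shared area 34.42 mm²), so overlapping operands fuse into one piece — 2 connected regions. The result has 2 disconnected regions.

2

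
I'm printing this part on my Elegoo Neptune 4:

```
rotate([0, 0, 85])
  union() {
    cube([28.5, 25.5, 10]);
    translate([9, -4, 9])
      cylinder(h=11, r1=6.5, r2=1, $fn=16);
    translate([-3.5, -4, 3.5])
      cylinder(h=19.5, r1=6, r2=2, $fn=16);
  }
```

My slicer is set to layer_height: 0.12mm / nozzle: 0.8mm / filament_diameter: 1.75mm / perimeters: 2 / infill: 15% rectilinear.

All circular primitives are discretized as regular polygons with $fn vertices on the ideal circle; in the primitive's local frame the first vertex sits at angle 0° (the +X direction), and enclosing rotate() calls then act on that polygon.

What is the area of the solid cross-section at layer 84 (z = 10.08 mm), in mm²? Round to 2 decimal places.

At z = 10.08 mm: the cube is not intersected at this z (z outside [0, 10]); the cone at (9, -4): at t=0.098 of its height the radius interpolates to r₁+(r₂−r₁)t = 5.960, giving a regular 16-gon of that circumradius (area = (16/2)·5.960²·sin(360°/16) = 108.75 mm²); the cone at (-3.5, -4) (r1=6→r2=2) has section circumradius 4.650 here — a regular 16-gon (area = (16/2)·4.650²·sin(360°/16) = 66.20 mm²); Merging all regions: the 2 present regions are separate (no shared area or edge), so areas and boundary lengths simply add and each stays a separate island — area = 174.95 mm²; (rotated 85° about Z; rotation is an isometry so areas/perimeters/island counts are preserved). Overall, the cross-section has 2 separate islands. Net area = 174.95 mm².

174.95 mm²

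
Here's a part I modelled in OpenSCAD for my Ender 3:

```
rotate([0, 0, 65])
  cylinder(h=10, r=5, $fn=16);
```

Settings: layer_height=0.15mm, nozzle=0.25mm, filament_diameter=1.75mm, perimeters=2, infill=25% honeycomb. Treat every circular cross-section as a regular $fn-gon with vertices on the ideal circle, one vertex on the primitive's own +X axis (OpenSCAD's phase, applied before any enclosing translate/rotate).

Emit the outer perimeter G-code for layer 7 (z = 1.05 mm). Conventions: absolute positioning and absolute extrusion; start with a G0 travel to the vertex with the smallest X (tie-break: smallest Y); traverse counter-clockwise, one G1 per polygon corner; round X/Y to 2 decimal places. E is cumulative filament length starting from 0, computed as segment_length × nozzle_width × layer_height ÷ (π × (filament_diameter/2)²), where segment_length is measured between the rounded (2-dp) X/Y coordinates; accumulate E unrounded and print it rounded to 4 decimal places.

At z = 1.05 mm: the cylinder: section is a regular 16-gon, circumradius r=5; (whole slice rotated 65° about Z — lengths, areas and connectivity unchanged). The outline is a single polygon with 16 vertices. Extrusion per mm of travel: 0.25 × 0.15 / (π × 0.875²) = 0.015591. Accumulating E over each segment gives final E = 0.4868.

G0 X-5.00 Y0.22 Z1.05
G1 X-4.70 Y-1.71 E0.0305
G1 X-3.69 Y-3.38 E0.0609
G1 X-2.11 Y-4.53 E0.0913
G1 X-0.22 Y-5.00 E0.1217
G1 X1.71 Y-4.70 E0.1522
G1 X3.38 Y-3.69 E0.1826
G1 X4.53 Y-2.11 E0.2131
G1 X5.00 Y-0.22 E0.2434
G1 X4.70 Y1.71 E0.2739
G1 X3.69 Y3.38 E0.3043
G1 X2.11 Y4.53 E0.3348
G1 X0.22 Y5.00 E0.3651
G1 X-1.71 Y4.70 E0.3956
G1 X-3.38 Y3.69 E0.4260
G1 X-4.53 Y2.11 E0.4565
G1 X-5.00 Y0.22 E0.4868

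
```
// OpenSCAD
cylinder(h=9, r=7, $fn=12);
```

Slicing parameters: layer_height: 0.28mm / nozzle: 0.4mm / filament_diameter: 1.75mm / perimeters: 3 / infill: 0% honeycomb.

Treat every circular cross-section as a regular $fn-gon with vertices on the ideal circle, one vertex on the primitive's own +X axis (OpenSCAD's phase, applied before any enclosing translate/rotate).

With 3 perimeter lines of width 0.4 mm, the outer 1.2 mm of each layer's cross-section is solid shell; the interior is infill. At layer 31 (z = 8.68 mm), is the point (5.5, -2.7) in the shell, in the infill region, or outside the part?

At z = 8.68 mm: the r=7 cylinder gives a regular 12-gon of circumradius 7 (constant along its height). Overall, the cross-section is a single solid region. The nearest boundary edge runs (6.06, -3.50)→(7.00, 0.00); distance from the point to it = 0.75 mm. The point is inside the cross-section, 0.75 mm from the nearest boundary — within the 1.2 mm shell band (3 × 0.4).

shell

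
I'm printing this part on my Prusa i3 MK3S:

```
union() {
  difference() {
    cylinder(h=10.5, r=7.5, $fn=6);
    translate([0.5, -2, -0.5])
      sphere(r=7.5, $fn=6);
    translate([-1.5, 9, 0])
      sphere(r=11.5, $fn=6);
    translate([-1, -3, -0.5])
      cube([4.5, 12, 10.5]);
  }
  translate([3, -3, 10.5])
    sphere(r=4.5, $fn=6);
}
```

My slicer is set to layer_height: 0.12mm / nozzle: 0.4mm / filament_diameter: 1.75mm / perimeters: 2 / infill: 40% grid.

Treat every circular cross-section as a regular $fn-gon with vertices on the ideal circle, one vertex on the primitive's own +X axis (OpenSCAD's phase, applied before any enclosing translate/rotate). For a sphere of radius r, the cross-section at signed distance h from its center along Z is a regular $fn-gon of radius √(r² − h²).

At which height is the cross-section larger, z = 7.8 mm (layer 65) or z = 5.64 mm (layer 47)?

layer 65 (z = 7.8 mm)

Layer 65 (z = 7.8): the cylinder: section is a regular 6-gon, circumradius r=7.5 (area = (6/2)·7.500²·sin(360°/6) = 146.14 mm²); the sphere at (0.5, -2) is absent (|z−center|=8.300 > r=7.5); the r=11.5 sphere at (-1.5, 9) contributes a regular 6-gon of circumradius √(11.5²−7.8²) = 8.450 (area = (6/2)·8.450²·sin(360°/6) = 185.53 mm²); the cube at (-1, -3) is present — its section is the full 4.5×12 rectangle (area 54.00 mm²); Taking the first minus the rest: starting from the r=7.5 cylinder (146.14 mm²), the r=11.5 sphere at (-1.5, 9) partially overlaps it — only the 42.93 mm² overlap (of its 185.53 mm²) is removed, clipping the outline; the 4.5×12 cube at (-1, -3) partially overlaps it — only the 21.59 mm² overlap (of its 54.00 mm²) is removed, clipping the outline — area = 81.62 mm²; the r=4.5 sphere at (3, -3) contributes a regular 6-gon of circumradius √(4.5²−2.7²) = 3.600 (area = (6/2)·3.600²·sin(360°/6) = 33.67 mm²); Combining (union): the regions partially overlap — summed areas 115.29 mm² minus the doubly-counted overlap 20.80 mm² gives 94.49 mm² — area = 94.49 mm². So its area = 94.49 mm². Layer 47 (z = 5.64): the cylinder: section is a regular 6-gon, circumradius r=7.5 (area = (6/2)·7.500²·sin(360°/6) = 146.14 mm²); the sphere at (0.5, -2): section is a regular 6-gon, circumradius = √(r²−h²) = √(7.5²−6.14²) = 4.307 (area = (6/2)·4.307²·sin(360°/6) = 48.20 mm²); the r=11.5 sphere at (-1.5, 9) slices to a regular 6-gon of circumradius 10.022 (√(r²−h²) with h=5.64 from center) (area = (6/2)·10.022²·sin(360°/6) = 260.95 mm²); the cube at (-1, -3) is present — its section is the full 4.5×12 rectangle (area 54.00 mm²); Subtracting the remaining from the first: starting from the r=7.5 cylinder (146.14 mm²), the r=7.5 sphere at (0.5, -2) lies wholly inside it (removes its full 48.20 mm² and its 25.84 mm outline becomes a hole wall); the r=11.5 sphere at (-1.5, 9) partially overlaps it — only the 54.56 mm² overlap (of its 260.95 mm²) is removed, clipping the outline; the 4.5×12 cube at (-1, -3) partially overlaps it — only the 0.00 mm² overlap (of its 54.00 mm²) is removed, clipping the outline — area = 43.39 mm²; the sphere at (3, -3) does not reach this height (|z−center|=4.860 > r=4.5); Taking the union: only the result so far is present, so the union is just that shape — area = 43.39 mm². So its area = 43.39 mm². Layer 65 is larger (94.49 vs 43.39 mm²).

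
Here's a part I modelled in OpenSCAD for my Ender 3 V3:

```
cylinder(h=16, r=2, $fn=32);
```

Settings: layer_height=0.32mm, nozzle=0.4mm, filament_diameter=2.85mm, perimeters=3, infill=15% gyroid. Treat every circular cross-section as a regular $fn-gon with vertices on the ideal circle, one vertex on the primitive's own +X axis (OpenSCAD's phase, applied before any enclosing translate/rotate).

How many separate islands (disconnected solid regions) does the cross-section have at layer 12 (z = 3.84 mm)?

At z = 3.84 mm: the r=2 cylinder gives a regular 32-gon of circumradius 2 (constant along its height). Overall, the cross-section is a single solid region. Island count = 1.

1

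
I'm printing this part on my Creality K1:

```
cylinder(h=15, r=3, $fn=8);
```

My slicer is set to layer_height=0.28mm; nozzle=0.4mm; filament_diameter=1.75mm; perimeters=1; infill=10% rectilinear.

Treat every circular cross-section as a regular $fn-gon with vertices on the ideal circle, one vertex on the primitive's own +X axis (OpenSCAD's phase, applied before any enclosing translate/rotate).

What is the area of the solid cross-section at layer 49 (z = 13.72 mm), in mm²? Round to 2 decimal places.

25.46 mm²

At z = 13.72 mm: the r=3 cylinder contributes a regular 8-gon of circumradius 3 (area = (8/2)·3.000²·sin(360°/8) = 25.46 mm²). Overall, the cross-section is a single solid region. Net area = 25.46 mm².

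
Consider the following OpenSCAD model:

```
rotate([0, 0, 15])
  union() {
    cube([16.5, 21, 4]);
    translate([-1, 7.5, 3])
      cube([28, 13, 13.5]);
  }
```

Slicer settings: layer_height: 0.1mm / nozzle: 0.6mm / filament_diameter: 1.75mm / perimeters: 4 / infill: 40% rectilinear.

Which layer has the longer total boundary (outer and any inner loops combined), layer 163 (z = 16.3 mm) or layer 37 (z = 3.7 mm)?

layer 37 (z = 3.7 mm)

Layer 163 (z = 16.3): the cube is not intersected at this z (z outside [0, 4]); the cube at (-1, 7.5) is present — its section is the full 28×13 rectangle (perimeter 82.00 mm); Combining (union): only the 28×13 cube at (-1, 7.5) is present, so the union is just that shape — boundary = 82.00 mm; (rotated 15° about Z; rotation is an isometry so areas/perimeters/island counts are preserved). So its perimeter = 82.00 mm. Layer 37 (z = 3.7): the cube (footprint 16.5×21) is included at this height (perimeter 75.00 mm); the cube at (-1, 7.5) (footprint 28×13) is included at this height (perimeter 82.00 mm); Taking the union: the regions partially overlap (shared area 214.50 mm²), so the edge portions inside another operand are dropped and the merged outline is re-measured after clipping — boundary = 98.00 mm; (rotated 15° about Z; rotation is an isometry so areas/perimeters/island counts are preserved). So its perimeter = 98.00 mm. Layer 37 is larger (98.00 vs 82.00 mm).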